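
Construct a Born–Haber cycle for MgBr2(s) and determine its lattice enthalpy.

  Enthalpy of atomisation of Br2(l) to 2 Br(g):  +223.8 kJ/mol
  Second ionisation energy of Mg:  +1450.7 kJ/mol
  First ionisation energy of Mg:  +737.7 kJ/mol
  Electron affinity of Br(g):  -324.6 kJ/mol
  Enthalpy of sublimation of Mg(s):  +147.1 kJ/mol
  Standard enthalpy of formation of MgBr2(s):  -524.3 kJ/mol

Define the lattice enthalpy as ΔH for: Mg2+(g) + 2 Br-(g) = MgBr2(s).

U = -2434.4 kJ/mol

ΔHf° = 1·ΔHsub + 1·(ΣIE) + 1·D(Br2) + 2·EA + U
-524.3 = 1·(+147.1) + 1·(+2188.4) + 1·(+223.8) + 2·(-324.6) + U
U = -524.3 − (+1910.1) = -2434.4 kJ/mol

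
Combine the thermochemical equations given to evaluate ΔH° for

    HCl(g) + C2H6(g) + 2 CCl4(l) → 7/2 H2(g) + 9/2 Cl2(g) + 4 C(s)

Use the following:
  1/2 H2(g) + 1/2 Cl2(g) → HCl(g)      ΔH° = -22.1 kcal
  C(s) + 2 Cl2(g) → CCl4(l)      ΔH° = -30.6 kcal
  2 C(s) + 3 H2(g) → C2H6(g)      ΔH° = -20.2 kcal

ΔH° = 103.5 kcal

equation 1 reversed (reverse to put HCl(g) on the reactant side): +22.1 kcal
equation 2 reversed and × 2 (CCl4(l) must end up as a reactant; ×2 to match 2 CCl4(l) in the target): (-2)·(-30.6) = +61.2 kcal
equation 3 reversed (reverse to put C2H6(g) on the reactant side): +20.2 kcal
Combining the equations, ΔH° = (-1)·(-22.1) + (-2)·(-30.6) + (-1)·(-20.2) = 103.5 kcal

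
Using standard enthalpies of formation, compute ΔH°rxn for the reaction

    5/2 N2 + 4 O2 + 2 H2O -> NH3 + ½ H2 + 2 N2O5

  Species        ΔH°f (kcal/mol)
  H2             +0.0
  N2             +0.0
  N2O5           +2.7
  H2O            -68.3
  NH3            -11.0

ΔH°rxn = 131.0 kcal/mol

ΔH°rxn = Σ nΔHf°(products) − Σ nΔHf°(reactants).
Products: 1·(-11.0) + 1/2·(+0.0) + 2·(+2.7) = -5.6
Reactants: 5/2·(+0.0) + 4·(+0.0) + 2·(-68.3) = -136.6
ΔH°rxn = (-5.6) − (-136.6) = 131.0 kcal/mol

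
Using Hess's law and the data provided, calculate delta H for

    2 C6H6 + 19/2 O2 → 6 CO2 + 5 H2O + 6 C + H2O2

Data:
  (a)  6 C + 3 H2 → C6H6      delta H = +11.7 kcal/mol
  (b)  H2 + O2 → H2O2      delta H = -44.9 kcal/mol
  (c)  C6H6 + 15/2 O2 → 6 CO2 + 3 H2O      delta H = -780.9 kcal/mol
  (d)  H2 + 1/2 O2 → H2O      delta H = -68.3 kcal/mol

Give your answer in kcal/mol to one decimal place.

delta H = -974.1 kcal/mol

(a) reversed (C must end up as a product): -11.7 kcal/mol
(b) as written (H2O2 already on the product side): -44.9 kcal/mol
(c) as written (CO2 already on the product side): -780.9 kcal/mol
(d) × 2: (2)·(-68.3) = -136.6 kcal/mol
Combining the equations, delta H = (-1)·(+11.7) + (1)·(-44.9) + (1)·(-780.9) + (2)·(-68.3) = -974.1 kcal/mol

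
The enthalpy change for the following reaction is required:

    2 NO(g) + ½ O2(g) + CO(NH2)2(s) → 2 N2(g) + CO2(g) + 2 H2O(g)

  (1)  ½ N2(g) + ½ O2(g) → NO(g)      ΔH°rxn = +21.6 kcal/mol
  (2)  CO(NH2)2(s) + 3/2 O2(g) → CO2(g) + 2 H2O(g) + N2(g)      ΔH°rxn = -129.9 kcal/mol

(1) reversed and × 2 (reverse to put NO(g) on the reactant side; scale by 2 for the 2 NO(g)): (-2)·(+21.6) = -43.2 kcal/mol
(2) as written (CO(NH2)2(s) already on the reactant side): -129.9 kcal/mol
Since enthalpy is a state function, ΔH°rxn = (-2)·(+21.6) + (1)·(-129.9) = -173.1 kcal/mol

ΔH°rxn = -173.1 kcal/mol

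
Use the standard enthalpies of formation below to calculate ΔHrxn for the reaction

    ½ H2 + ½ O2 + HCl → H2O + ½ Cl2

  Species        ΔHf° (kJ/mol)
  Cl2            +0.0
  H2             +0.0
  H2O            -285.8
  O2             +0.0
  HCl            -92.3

Products: 1·(-285.8) + 1/2·(+0.0) = -285.8
Reactants: 1/2·(+0.0) + 1/2·(+0.0) + 1·(-92.3) = -92.3
ΔHrxn = (-285.8) − (-92.3) = -193.5 kJ/mol

ΔHrxn = -193.5 kJ/mol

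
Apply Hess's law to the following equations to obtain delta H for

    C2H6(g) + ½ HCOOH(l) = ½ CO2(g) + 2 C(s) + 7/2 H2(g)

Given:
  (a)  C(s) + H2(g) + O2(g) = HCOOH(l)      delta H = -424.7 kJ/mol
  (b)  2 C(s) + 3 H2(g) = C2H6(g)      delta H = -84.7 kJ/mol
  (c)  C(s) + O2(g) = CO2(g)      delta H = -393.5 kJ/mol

(a) reversed and × 1/2: (-1/2)·(-424.7) = +212.35 kJ/mol
(b) reversed: +84.7 kJ/mol
(c) × 1/2: (1/2)·(-393.5) = -196.75 kJ/mol
delta H = (-1/2)·(-424.7) + (-1)·(-84.7) + (1/2)·(-393.5) = 100.3 kJ/mol

delta H = 100.3 kJ/mol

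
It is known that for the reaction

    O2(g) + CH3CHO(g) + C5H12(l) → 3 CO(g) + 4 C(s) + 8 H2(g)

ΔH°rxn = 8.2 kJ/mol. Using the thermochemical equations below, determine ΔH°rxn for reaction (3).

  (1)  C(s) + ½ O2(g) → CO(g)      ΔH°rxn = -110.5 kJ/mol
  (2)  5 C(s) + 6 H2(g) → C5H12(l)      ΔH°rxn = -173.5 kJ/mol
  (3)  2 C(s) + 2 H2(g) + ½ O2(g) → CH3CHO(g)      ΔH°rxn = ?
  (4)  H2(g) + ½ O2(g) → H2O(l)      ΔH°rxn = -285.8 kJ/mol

ΔH°rxn = -166.2 kJ/mol

(1) × 3: (3)·(-110.5) = -331.5 kJ/mol
(2) reversed: +173.5 kJ/mol
(3) reversed: contributes −x
(4): not needed.
+8.2 = (-331.5) + (+173.5) − x
x = (+8.2 − (-158.0)) / (-1) = -166.2 kJ/mol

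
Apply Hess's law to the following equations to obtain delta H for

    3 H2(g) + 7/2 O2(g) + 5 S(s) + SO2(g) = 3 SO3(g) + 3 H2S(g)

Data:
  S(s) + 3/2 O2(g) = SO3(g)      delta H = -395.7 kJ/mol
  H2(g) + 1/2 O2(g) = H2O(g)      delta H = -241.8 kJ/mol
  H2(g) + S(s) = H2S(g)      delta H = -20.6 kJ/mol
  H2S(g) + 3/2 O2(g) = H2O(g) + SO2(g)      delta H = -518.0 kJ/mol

delta H = -952.1 kJ/mol

equation 1 × 3 (×3 to match 3 SO3(g) in the target): (3)·(-395.7) = -1187.1 kJ/mol
equation 2 as written: -241.8 kJ/mol
equation 3 × 2: (2)·(-20.6) = -41.2 kJ/mol
equation 4 reversed (reverse to put SO2(g) on the reactant side): +518.0 kJ/mol
By Hess's law, delta H = (-1187.1) + (-241.8) + (-41.2) + (+518.0) = -952.1 kJ/mol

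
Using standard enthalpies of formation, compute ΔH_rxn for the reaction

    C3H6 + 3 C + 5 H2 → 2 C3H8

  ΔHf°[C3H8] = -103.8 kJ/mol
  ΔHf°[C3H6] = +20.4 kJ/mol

ΔH_rxn = -228.0 kJ/mol

ΔH°rxn = Σ nΔHf°(products) − Σ nΔHf°(reactants).
Products: 2·(-103.8) = -207.6
Reactants: 1·(+20.4) + 3·(+0.0) + 5·(+0.0) = +20.4
ΔH_rxn = (-207.6) − (+20.4) = -228.0 kJ/mol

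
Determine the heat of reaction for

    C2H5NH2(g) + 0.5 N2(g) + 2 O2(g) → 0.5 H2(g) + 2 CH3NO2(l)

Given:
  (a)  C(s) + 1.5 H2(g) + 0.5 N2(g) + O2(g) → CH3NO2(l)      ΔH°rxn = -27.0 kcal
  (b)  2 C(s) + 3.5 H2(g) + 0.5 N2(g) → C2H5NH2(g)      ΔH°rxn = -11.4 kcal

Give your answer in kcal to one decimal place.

(a) × 2: (2)·(-27.0) = -54.0 kcal
(b) reversed: +11.4 kcal
ΔH°rxn = (2)·(-27.0) + (-1)·(-11.4) = -42.6 kcal

ΔH°rxn = -42.6 kcal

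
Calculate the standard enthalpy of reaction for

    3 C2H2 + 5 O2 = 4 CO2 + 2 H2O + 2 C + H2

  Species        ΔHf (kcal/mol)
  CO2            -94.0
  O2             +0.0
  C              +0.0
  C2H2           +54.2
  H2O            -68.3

Products: 4·(-94.0) + 2·(-68.3) + 2·(+0.0) + 1·(+0.0) = -512.6
Reactants: 3·(+54.2) + 5·(+0.0) = +162.6
ΔH_rxn = (-512.6) − (+162.6) = -675.2 kcal/mol

ΔH_rxn = -675.2 kcal/mol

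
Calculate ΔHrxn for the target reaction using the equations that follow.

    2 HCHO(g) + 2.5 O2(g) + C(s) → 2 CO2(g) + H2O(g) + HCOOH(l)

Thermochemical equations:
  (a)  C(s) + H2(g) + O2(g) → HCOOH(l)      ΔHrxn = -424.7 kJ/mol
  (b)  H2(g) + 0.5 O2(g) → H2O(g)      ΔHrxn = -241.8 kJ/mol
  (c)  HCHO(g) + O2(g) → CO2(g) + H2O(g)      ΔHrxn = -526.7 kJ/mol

(a) as written: -424.7 kJ/mol
(b) reversed: +241.8 kJ/mol
(c) × 2: (2)·(-526.7) = -1053.4 kJ/mol
Since enthalpy is a state function, ΔHrxn = (-424.7) + (+241.8) + (-1053.4) = -1236.3 kJ/mol

ΔHrxn = -1236.3 kJ/mol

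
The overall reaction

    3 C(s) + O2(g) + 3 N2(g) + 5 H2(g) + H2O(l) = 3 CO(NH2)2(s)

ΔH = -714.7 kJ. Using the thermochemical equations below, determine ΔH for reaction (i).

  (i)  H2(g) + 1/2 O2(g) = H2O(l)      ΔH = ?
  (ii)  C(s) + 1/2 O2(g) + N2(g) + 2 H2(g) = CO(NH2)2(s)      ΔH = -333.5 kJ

(i) reversed (reverse to put H2O(l) on the reactant side): contributes −x
(ii) × 3 (scale by 3 for the 3 CO(NH2)2(s)): (3)·(-333.5) = -1000.5 kJ
-714.7 = (-1000.5) − x
x = (-714.7 − (-1000.5)) / (-1) = -285.8 kJ

ΔH = -285.8 kJ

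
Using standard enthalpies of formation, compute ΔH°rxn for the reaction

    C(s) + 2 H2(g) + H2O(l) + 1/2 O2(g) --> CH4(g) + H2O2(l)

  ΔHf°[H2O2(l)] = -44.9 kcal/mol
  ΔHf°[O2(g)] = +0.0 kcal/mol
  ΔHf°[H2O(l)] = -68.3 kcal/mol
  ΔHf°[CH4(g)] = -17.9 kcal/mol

Products: 1·(-17.9) + 1·(-44.9) = -62.8
Reactants: 1·(+0.0) + 2·(+0.0) + 1·(-68.3) + 1/2·(+0.0) = -68.3
ΔH°rxn = (-62.8) − (-68.3) = 5.5 kcal/mol

ΔH°rxn = 5.5 kcal/mol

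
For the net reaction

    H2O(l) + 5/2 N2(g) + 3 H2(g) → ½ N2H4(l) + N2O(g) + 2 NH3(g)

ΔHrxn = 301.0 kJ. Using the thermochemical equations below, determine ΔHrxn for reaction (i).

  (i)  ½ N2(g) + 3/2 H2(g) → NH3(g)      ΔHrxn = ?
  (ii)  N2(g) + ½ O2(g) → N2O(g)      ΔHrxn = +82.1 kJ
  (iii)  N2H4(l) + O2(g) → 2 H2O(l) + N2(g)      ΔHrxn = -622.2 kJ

(i) × 2: contributes 2·x
(ii) as written: +82.1 kJ
(iii) reversed and × 1/2: (-1/2)·(-622.2) = +311.1 kJ
+301.0 = (+82.1) + (+311.1) + 2·x
x = (+301.0 − (+393.2)) / (2) = -46.1 kJ

ΔHrxn = -46.1 kJ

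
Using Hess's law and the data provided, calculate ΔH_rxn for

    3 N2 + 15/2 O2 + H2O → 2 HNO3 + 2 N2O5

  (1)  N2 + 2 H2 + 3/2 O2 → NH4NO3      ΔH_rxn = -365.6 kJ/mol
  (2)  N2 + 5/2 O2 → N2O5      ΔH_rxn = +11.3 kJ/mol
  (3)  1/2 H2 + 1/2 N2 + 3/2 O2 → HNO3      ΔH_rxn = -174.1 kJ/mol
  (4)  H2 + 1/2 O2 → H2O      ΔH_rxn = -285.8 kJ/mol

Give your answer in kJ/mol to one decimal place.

ΔH_rxn = -39.8 kJ/mol

(1): not needed.
(2) × 2: (2)·(+11.3) = +22.6 kJ/mol
(3) × 2: (2)·(-174.1) = -348.2 kJ/mol
(4) reversed: +285.8 kJ/mol
ΔH_rxn = (+22.6) + (-348.2) + (+285.8) = -39.8 kJ/mol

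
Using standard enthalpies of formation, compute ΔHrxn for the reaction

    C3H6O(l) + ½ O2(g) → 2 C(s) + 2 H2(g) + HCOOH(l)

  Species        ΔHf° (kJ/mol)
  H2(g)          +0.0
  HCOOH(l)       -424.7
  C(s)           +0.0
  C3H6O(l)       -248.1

ΔHrxn = -176.6 kJ/mol

Products: 2·(+0.0) + 2·(+0.0) + 1·(-424.7) = -424.7
Reactants: 1·(-248.1) + 1/2·(+0.0) = -248.1
ΔHrxn = (-424.7) − (-248.1) = -176.6 kJ/mol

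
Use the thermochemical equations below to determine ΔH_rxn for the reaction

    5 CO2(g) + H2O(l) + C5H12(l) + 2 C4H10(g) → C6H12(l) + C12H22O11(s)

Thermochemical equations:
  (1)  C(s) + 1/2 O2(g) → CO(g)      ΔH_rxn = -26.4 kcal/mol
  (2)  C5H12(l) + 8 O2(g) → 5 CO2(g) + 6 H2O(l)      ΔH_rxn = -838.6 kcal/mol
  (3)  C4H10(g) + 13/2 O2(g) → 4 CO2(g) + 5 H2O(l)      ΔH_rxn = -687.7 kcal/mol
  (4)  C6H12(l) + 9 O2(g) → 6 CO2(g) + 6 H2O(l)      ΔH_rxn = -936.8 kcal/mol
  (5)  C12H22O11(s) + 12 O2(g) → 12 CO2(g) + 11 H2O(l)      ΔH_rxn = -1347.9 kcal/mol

ΔH_rxn = 70.7 kcal/mol

(1): not needed.
(2) as written: -838.6 kcal/mol
(3) × 2: (2)·(-687.7) = -1375.4 kcal/mol
(4) reversed: +936.8 kcal/mol
(5) reversed: +1347.9 kcal/mol
Summing the manipulated equations, ΔH_rxn = (1)·(-838.6) + (2)·(-687.7) + (-1)·(-936.8) + (-1)·(-1347.9) = 70.7 kcal/mol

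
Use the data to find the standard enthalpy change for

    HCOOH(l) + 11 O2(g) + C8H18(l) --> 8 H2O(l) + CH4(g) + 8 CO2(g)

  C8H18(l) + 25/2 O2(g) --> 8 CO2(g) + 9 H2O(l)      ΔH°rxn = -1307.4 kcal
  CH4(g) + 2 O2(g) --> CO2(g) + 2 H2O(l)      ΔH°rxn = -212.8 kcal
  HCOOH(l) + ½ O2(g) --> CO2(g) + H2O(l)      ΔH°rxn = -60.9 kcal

ΔH°rxn = -1155.5 kcal

equation 1 as written (C8H18(l) already on the reactant side): -1307.4 kcal
equation 2 reversed (reverse to put CH4(g) on the product side): +212.8 kcal
equation 3 as written (HCOOH(l) already on the reactant side): -60.9 kcal
By Hess's law, ΔH°rxn = (1)·(-1307.4) + (-1)·(-212.8) + (1)·(-60.9) = -1155.5 kcal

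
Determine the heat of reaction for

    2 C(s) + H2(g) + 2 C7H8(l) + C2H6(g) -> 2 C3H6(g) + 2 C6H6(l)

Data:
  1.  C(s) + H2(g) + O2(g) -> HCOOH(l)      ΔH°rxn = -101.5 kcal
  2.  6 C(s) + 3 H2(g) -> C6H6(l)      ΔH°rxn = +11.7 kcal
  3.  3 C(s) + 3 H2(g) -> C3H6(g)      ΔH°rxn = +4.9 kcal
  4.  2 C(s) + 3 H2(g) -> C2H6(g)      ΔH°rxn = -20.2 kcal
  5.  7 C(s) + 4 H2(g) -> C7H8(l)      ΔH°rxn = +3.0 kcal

eq. 1: not needed (O2(g) appears nowhere else).
eq. 2 × 2 (×2 to match 2 C6H6(l) in the target): (2)·(+11.7) = +23.4 kcal
eq. 3 × 2 (scale by 2 for the 2 C3H6(g)): (2)·(+4.9) = +9.8 kcal
eq. 4 reversed (C2H6(g) must end up as a reactant): +20.2 kcal
eq. 5 reversed and × 2 (reverse to put C7H8(l) on the reactant side; scale by 2 for the 2 C7H8(l)): (-2)·(+3.0) = -6.0 kcal
Since enthalpy is a state function, ΔH°rxn = (2)·(+11.7) + (2)·(+4.9) + (-1)·(-20.2) + (-2)·(+3.0) = 47.4 kcal

ΔH°rxn = 47.4 kcal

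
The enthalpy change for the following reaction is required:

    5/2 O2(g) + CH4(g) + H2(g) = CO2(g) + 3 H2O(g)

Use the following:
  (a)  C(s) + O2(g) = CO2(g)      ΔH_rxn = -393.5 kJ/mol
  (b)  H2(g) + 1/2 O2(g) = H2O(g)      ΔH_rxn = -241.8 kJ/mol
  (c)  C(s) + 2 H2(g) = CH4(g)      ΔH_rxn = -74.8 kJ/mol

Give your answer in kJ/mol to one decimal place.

(a) as written: -393.5 kJ/mol
(b) × 3: (3)·(-241.8) = -725.4 kJ/mol
(c) reversed: +74.8 kJ/mol
ΔH_rxn = (1)·(-393.5) + (3)·(-241.8) + (-1)·(-74.8) = -1044.1 kJ/mol

ΔH_rxn = -1044.1 kJ/mol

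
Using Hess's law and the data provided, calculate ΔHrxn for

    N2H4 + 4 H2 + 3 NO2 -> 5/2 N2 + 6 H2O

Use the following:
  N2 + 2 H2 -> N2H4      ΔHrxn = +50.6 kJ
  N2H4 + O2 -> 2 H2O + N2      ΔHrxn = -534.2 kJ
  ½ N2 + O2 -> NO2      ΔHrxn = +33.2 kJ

ΔHrxn = -1601.0 kJ

equation 1 × 2 (scale by 2 for the 4 H2): (2)·(+50.6) = +101.2 kJ
equation 2 × 3 (×3 to match 6 H2O in the target): (3)·(-534.2) = -1602.6 kJ
equation 3 reversed and × 3 (NO2 must end up as a reactant; scale by 3 for the 3 NO2): (-3)·(+33.2) = -99.6 kJ
By Hess's law, ΔHrxn = (2)·(+50.6) + (3)·(-534.2) + (-3)·(+33.2) = -1601.0 kJ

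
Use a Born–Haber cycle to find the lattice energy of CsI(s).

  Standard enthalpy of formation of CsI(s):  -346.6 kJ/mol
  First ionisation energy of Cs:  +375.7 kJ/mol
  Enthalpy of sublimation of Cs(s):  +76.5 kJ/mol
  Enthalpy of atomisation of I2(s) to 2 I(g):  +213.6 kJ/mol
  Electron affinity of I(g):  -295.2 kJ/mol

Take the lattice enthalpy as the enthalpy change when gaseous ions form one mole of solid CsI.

ΔHf° = 1·ΔHsub + 1·(ΣIE) + 1/2·D(I2) + 1·EA + U
-346.6 = 1·(+76.5) + 1·(+375.7) + 1/2·(+213.6) + 1·(-295.2) + U
U = -346.6 − (+263.8) = -610.4 kJ/mol

U = -610.4 kJ/mol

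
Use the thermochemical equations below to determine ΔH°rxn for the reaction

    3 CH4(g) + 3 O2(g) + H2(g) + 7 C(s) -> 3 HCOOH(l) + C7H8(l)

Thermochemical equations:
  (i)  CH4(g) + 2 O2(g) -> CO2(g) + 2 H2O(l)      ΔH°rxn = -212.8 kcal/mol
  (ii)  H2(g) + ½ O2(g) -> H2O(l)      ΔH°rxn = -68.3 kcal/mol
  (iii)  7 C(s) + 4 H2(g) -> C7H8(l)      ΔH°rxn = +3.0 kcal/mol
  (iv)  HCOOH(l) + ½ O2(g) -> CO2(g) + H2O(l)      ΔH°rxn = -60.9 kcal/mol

ΔH°rxn = -247.8 kcal/mol

(i) × 3 (scale by 3 for the 3 CH4(g)): (3)·(-212.8) = -638.4 kcal/mol
(ii) reversed and × 3: (-3)·(-68.3) = +204.9 kcal/mol
(iii) as written (C7H8(l) already on the product side): +3.0 kcal/mol
(iv) reversed and × 3 (reverse to put HCOOH(l) on the product side; scale by 3 for the 3 HCOOH(l)): (-3)·(-60.9) = +182.7 kcal/mol
Combining the equations, ΔH°rxn = (-638.4) + (+204.9) + (+3.0) + (+182.7) = -247.8 kcal/mol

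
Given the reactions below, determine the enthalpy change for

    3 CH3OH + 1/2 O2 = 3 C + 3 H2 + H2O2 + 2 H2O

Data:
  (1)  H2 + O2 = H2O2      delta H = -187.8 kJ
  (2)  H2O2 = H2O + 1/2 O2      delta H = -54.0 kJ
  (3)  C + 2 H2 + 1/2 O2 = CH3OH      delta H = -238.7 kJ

delta H = 44.7 kJ

(1) × 3: (3)·(-187.8) = -563.4 kJ
(2) × 2: (2)·(-54.0) = -108.0 kJ
(3) reversed and × 3: (-3)·(-238.7) = +716.1 kJ
delta H = (3)·(-187.8) + (2)·(-54.0) + (-3)·(-238.7) = 44.7 kJ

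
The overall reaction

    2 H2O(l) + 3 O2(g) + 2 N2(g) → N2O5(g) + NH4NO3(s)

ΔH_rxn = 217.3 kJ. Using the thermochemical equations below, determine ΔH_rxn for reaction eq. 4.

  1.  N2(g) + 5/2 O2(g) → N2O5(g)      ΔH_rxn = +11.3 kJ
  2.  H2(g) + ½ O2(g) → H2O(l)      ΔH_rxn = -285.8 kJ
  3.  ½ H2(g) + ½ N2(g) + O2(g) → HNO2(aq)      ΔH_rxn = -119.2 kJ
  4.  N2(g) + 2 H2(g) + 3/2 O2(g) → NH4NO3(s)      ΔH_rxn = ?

eq. 1 as written (N2O5(g) already on the product side): +11.3 kJ
eq. 2 reversed and × 2 (H2O(l) must end up as a reactant; ×2 to match 2 H2O(l) in the target): (-2)·(-285.8) = +571.6 kJ
eq. 3: not needed (HNO2(aq) appears nowhere else).
eq. 4 as written (NH4NO3(s) already on the product side): contributes x
+217.3 = (+11.3) + (+571.6) + x
x = (+217.3 − (+582.9)) / (1) = -365.6 kJ

ΔH_rxn = -365.6 kJ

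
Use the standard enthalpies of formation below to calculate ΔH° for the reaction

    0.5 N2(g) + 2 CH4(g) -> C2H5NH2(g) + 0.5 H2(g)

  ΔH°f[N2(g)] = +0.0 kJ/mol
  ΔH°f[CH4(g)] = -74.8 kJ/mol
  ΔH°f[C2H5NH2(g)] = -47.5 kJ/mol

ΔH°rxn = Σ nΔHf°(products) − Σ nΔHf°(reactants).
Products: 1·(-47.5) + 1/2·(+0.0) = -47.5
Reactants: 1/2·(+0.0) + 2·(-74.8) = -149.6
ΔH° = (-47.5) − (-149.6) = 102.1 kJ/mol

ΔH° = 102.1 kJ/mol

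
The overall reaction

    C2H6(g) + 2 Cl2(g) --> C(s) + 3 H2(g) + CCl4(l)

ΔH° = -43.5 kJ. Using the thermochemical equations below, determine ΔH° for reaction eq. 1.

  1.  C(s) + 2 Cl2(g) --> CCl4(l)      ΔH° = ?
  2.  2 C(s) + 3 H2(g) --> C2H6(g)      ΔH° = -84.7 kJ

eq. 1 as written (CCl4(l) already on the product side): contributes x
eq. 2 reversed (C2H6(g) must end up as a reactant): +84.7 kJ
-43.5 = (+84.7) + x
x = (-43.5 − (+84.7)) / (1) = -128.2 kJ

ΔH° = -128.2 kJ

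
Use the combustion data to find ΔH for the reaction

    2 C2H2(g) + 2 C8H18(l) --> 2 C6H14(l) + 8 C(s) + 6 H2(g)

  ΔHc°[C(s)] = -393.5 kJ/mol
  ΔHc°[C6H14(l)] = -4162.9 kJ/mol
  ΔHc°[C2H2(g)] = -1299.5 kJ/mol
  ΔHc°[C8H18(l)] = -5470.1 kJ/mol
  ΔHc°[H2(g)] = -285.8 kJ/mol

With combustion enthalpies, reactants minus products:
= [2·(-1299.5) + 2·(-5470.1)] − [2·(-4162.9) + 8·(-393.5) + 6·(-285.8)]
= -350.6 kJ/mol

ΔH = -350.6 kJ/mol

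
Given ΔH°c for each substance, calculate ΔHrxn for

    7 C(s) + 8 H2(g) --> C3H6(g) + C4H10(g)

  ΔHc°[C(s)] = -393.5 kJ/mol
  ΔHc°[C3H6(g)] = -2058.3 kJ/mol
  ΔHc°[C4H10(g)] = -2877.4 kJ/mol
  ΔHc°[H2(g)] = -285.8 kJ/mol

ΔHrxn = -105.2 kJ/mol

Using ΔH = Σ nΔHc°(reactants) − Σ nΔHc°(products):
= [7·(-393.5) + 8·(-285.8)] − [1·(-2058.3) + 1·(-2877.4)]
= -105.2 kJ/mol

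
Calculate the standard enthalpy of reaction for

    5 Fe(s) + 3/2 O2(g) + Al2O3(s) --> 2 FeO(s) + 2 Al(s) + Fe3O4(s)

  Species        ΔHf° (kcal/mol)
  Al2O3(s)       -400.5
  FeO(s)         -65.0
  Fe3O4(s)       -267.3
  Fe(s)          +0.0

Products: 2·(-65.0) + 2·(+0.0) + 1·(-267.3) = -397.3
Reactants: 5·(+0.0) + 3/2·(+0.0) + 1·(-400.5) = -400.5
ΔHrxn = (-397.3) − (-400.5) = 3.2 kcal/mol

ΔHrxn = 3.2 kcal/mol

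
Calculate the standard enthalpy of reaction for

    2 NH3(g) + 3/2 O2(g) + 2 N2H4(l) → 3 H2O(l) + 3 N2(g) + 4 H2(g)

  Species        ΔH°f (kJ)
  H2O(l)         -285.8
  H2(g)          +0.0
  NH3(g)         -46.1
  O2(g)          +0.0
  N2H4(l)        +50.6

ΔH°rxn = Σ nΔHf°(products) − Σ nΔHf°(reactants).
Products: 3·(-285.8) + 3·(+0.0) + 4·(+0.0) = -857.4
Reactants: 2·(-46.1) + 3/2·(+0.0) + 2·(+50.6) = +9.0
ΔHrxn = (-857.4) − (+9.0) = -866.4 kJ

ΔHrxn = -866.4 kJ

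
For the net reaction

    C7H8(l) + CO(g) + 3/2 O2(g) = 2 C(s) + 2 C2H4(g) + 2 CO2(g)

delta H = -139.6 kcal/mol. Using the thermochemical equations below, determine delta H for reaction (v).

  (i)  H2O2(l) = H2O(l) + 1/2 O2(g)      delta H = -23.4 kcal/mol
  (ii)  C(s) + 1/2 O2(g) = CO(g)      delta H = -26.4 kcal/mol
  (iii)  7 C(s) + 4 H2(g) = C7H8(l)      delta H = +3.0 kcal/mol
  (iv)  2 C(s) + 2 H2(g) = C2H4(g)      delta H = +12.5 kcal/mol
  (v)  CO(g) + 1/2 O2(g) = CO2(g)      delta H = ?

delta H = -67.6 kcal/mol

(i): not needed.
(ii) as written: -26.4 kcal/mol
(iii) reversed: -3.0 kcal/mol
(iv) × 2: (2)·(+12.5) = +25.0 kcal/mol
(v) × 2: contributes 2·x
-139.6 = (-26.4) + (-3.0) + (+25.0) + 2·x
x = (-139.6 − (-4.4)) / (2) = -67.6 kcal/mol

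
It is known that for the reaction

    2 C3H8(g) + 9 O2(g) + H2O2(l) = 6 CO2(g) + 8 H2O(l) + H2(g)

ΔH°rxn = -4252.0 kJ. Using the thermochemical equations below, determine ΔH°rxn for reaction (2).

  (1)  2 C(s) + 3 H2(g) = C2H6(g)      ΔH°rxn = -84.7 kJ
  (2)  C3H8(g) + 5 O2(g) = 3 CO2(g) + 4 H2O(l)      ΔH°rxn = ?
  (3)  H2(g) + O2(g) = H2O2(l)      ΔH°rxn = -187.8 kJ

(1): not needed.
(2) × 2: contributes 2·x
(3) reversed: +187.8 kJ
-4252.0 = (+187.8) + 2·x
x = (-4252.0 − (+187.8)) / (2) = -2219.9 kJ

ΔH°rxn = -2219.9 kJ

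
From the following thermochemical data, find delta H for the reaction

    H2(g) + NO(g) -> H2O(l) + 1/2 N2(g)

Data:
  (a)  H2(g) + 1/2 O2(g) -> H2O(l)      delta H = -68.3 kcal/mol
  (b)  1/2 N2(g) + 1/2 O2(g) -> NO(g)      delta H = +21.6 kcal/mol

delta H = -89.9 kcal/mol

(a) as written (H2O(l) already on the product side): -68.3 kcal/mol
(b) reversed (NO(g) must end up as a reactant): -21.6 kcal/mol
Since enthalpy is a state function, delta H = (-68.3) + (-21.6) = -89.9 kcal/mol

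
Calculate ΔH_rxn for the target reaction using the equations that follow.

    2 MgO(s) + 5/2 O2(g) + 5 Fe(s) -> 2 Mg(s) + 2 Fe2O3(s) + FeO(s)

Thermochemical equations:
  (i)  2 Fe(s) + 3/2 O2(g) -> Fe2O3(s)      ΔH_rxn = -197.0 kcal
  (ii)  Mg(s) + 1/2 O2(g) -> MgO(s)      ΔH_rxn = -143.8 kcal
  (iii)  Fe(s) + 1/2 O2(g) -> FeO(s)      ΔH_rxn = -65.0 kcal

(i) × 2: (2)·(-197.0) = -394.0 kcal
(ii) reversed and × 2: (-2)·(-143.8) = +287.6 kcal
(iii) as written: -65.0 kcal
By Hess's law, ΔH_rxn = (2)·(-197.0) + (-2)·(-143.8) + (1)·(-65.0) = -171.4 kcal

ΔH_rxn = -171.4 kcal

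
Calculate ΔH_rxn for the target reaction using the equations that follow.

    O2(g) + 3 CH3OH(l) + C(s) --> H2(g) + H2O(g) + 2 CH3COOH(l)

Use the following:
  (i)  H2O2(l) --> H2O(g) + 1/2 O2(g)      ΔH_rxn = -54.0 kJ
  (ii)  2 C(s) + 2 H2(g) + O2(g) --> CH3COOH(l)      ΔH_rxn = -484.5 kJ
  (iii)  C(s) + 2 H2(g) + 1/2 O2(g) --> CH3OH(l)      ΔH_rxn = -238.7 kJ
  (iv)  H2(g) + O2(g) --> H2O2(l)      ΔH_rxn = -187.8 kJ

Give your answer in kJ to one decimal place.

ΔH_rxn = -494.7 kJ

(i) as written: -54.0 kJ
(ii) × 2: (2)·(-484.5) = -969.0 kJ
(iii) reversed and × 3: (-3)·(-238.7) = +716.1 kJ
(iv) as written: -187.8 kJ
Since enthalpy is a state function, ΔH_rxn = (1)·(-54.0) + (2)·(-484.5) + (-3)·(-238.7) + (1)·(-187.8) = -494.7 kJ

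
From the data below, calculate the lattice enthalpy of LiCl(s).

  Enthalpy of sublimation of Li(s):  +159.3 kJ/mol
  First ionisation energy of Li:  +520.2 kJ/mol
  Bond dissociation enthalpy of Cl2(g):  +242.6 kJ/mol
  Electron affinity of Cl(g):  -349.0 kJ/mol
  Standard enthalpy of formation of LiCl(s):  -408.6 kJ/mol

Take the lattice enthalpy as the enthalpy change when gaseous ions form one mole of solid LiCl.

ΔHf° = 1·ΔHsub + 1·(ΣIE) + 1/2·D(Cl2) + 1·EA + U
-408.6 = 1·(+159.3) + 1·(+520.2) + 1/2·(+242.6) + 1·(-349.0) + U
U = -408.6 − (+451.8) = -860.4 kJ/mol

U = -860.4 kJ/mol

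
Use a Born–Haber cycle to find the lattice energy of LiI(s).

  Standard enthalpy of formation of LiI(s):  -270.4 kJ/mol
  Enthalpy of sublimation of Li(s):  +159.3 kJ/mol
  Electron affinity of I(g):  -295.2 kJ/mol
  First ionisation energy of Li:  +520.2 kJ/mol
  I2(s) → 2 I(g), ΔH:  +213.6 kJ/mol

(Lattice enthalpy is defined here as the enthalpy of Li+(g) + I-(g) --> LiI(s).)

U = -761.5 kJ/mol

ΔHf° = 1·ΔHsub + 1·(ΣIE) + 1/2·D(I2) + 1·EA + U
-270.4 = 1·(+159.3) + 1·(+520.2) + 1/2·(+213.6) + 1·(-295.2) + U
U = -270.4 − (+491.1) = -761.5 kJ/mol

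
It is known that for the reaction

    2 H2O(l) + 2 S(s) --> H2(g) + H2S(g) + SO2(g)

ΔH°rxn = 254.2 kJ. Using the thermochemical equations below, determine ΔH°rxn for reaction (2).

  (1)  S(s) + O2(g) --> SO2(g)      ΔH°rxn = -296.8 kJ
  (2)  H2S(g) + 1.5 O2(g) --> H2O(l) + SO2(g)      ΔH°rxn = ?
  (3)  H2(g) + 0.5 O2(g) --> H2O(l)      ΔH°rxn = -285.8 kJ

(1) × 2 (scale by 2 for the 2 S(s)): (2)·(-296.8) = -593.6 kJ
(2) reversed (reverse to put H2S(g) on the product side): contributes −x
(3) reversed (H2(g) must end up as a product): +285.8 kJ
+254.2 = (-593.6) + (+285.8) − x
x = (+254.2 − (-307.8)) / (-1) = -562.0 kJ

ΔH°rxn = -562.0 kJ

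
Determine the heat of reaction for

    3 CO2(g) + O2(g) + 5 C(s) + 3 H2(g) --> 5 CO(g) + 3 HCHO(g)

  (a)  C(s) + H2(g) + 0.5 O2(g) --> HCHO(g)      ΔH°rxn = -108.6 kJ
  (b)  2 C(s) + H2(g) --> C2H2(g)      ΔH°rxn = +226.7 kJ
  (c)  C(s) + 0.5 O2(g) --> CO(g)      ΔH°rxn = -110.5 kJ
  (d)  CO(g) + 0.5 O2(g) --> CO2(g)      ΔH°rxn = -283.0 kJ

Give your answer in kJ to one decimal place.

(a) × 3: (3)·(-108.6) = -325.8 kJ
(b): not needed.
(c) × 2: (2)·(-110.5) = -221.0 kJ
(d) reversed and × 3: (-3)·(-283.0) = +849.0 kJ
ΔH°rxn = (3)·(-108.6) + (2)·(-110.5) + (-3)·(-283.0) = 302.2 kJ

ΔH°rxn = 302.2 kJ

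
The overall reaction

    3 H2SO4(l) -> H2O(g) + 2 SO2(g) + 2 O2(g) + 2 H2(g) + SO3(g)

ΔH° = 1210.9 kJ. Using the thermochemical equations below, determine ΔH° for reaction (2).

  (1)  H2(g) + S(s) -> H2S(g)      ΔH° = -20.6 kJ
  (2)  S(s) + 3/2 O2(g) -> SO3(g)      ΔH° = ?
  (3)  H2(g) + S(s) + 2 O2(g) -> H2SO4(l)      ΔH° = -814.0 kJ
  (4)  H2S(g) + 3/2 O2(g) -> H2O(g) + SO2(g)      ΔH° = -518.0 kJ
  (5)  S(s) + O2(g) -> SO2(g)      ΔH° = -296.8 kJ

ΔH° = -395.7 kJ

(1) as written: -20.6 kJ
(2) as written: contributes x
(3) reversed and × 3: (-3)·(-814.0) = +2442.0 kJ
(4) as written: -518.0 kJ
(5) as written: -296.8 kJ
+1210.9 = (-20.6) + (+2442.0) + (-518.0) + (-296.8) + x
x = (+1210.9 − (+1606.6)) / (1) = -395.7 kJ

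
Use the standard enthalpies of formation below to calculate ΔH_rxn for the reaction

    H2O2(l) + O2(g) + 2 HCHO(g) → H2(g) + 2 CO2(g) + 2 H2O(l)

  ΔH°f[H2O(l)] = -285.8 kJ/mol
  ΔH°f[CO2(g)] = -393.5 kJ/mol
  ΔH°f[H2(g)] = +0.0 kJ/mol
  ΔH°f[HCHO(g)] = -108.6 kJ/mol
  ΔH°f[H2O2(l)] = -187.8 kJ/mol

ΔH_rxn = -953.6 kJ/mol

Products: 1·(+0.0) + 2·(-393.5) + 2·(-285.8) = -1358.6
Reactants: 1·(-187.8) + 1·(+0.0) + 2·(-108.6) = -405.0
ΔH_rxn = (-1358.6) − (-405.0) = -953.6 kJ/mol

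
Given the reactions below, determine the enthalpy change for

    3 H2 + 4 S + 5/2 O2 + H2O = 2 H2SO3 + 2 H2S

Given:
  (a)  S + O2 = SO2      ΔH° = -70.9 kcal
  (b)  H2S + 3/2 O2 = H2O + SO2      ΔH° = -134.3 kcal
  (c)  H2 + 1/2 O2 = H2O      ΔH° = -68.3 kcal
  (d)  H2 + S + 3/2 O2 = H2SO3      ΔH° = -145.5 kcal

ΔH° = -232.5 kcal

(a) × 2: (2)·(-70.9) = -141.8 kcal
(b) reversed and × 2: (-2)·(-134.3) = +268.6 kcal
(c) as written: -68.3 kcal
(d) × 2: (2)·(-145.5) = -291.0 kcal
Since enthalpy is a state function, ΔH° = (2)·(-70.9) + (-2)·(-134.3) + (1)·(-68.3) + (2)·(-145.5) = -232.5 kcal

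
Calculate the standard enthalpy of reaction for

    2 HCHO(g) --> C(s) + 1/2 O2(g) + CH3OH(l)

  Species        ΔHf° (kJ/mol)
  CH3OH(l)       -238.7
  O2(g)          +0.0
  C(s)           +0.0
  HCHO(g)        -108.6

ΔH_rxn = -21.5 kJ/mol

Products: 1·(+0.0) + 1/2·(+0.0) + 1·(-238.7) = -238.7
Reactants: 2·(-108.6) = -217.2
ΔH_rxn = (-238.7) − (-217.2) = -21.5 kJ/mol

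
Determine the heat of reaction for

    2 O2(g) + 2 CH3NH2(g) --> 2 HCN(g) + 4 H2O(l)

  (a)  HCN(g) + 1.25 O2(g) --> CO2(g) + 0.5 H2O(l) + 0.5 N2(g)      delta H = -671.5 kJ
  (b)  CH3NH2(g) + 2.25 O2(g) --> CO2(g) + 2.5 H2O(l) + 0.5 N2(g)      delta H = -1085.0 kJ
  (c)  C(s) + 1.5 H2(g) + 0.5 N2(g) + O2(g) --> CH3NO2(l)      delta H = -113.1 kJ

delta H = -827.0 kJ

(a) reversed and × 2 (reverse to put HCN(g) on the product side; ×2 to match 2 HCN(g) in the target): (-2)·(-671.5) = +1343.0 kJ
(b) × 2 (×2 to match 2 CH3NH2(g) in the target): (2)·(-1085.0) = -2170.0 kJ
(c): not needed (C(s) appears nowhere else).
Summing the manipulated equations, delta H = (-2)·(-671.5) + (2)·(-1085.0) = -827.0 kJ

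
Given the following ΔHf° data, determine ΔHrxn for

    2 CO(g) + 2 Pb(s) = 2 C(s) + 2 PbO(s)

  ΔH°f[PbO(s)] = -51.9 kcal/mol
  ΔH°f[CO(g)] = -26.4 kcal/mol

ΔHrxn = -51.0 kcal/mol

ΔH°rxn = Σ nΔHf°(products) − Σ nΔHf°(reactants).
Products: 2·(+0.0) + 2·(-51.9) = -103.8
Reactants: 2·(-26.4) + 2·(+0.0) = -52.8
ΔHrxn = (-103.8) − (-52.8) = -51.0 kcal/mol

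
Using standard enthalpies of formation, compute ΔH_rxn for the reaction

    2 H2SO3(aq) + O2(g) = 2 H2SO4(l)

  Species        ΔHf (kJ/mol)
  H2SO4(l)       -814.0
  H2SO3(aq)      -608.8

Products: 2·(-814.0) = -1628.0
Reactants: 2·(-608.8) + 1·(+0.0) = -1217.6
ΔH_rxn = (-1628.0) − (-1217.6) = -410.4 kJ/mol

ΔH_rxn = -410.4 kJ/mol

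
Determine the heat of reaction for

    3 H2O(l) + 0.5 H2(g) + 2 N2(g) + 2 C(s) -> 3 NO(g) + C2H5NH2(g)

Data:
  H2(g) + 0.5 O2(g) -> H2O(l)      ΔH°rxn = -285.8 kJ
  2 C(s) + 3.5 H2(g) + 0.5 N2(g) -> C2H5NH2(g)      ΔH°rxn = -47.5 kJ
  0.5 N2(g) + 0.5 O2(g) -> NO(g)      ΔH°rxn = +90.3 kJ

ΔH°rxn = 1080.8 kJ

equation 1 reversed and × 3 (reverse to put H2O(l) on the reactant side; ×3 to match 3 H2O(l) in the target): (-3)·(-285.8) = +857.4 kJ
equation 2 as written (C2H5NH2(g) already on the product side): -47.5 kJ
equation 3 × 3 (scale by 3 for the 3 NO(g)): (3)·(+90.3) = +270.9 kJ
Summing the manipulated equations, ΔH°rxn = (-3)·(-285.8) + (1)·(-47.5) + (3)·(+90.3) = 1080.8 kJ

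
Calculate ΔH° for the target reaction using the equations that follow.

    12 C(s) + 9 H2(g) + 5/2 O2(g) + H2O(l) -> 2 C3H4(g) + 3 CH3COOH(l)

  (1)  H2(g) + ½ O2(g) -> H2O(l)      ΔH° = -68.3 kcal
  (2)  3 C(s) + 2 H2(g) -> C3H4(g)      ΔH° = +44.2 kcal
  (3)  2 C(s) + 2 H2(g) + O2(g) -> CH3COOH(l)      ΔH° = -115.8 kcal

(1) reversed (H2O(l) must end up as a reactant): +68.3 kcal
(2) × 2 (×2 to match 2 C3H4(g) in the target): (2)·(+44.2) = +88.4 kcal
(3) × 3 (scale by 3 for the 3 CH3COOH(l)): (3)·(-115.8) = -347.4 kcal
By Hess's law, ΔH° = (+68.3) + (+88.4) + (-347.4) = -190.7 kcal

ΔH° = -190.7 kcal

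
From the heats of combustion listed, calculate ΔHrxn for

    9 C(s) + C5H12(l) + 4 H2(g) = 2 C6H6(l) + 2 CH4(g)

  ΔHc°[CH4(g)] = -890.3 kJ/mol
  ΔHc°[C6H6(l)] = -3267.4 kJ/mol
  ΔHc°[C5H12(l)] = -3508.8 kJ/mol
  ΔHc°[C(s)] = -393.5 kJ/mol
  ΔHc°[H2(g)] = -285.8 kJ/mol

With combustion enthalpies, reactants minus products:
= [9·(-393.5) + 1·(-3508.8) + 4·(-285.8)] − [2·(-3267.4) + 2·(-890.3)]
= 121.9 kJ/mol

ΔHrxn = 121.9 kJ/mol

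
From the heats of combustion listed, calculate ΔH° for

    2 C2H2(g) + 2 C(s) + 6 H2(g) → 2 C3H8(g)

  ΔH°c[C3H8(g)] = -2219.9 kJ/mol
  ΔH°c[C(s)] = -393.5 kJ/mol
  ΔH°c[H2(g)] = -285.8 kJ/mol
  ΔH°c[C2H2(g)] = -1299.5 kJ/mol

With combustion enthalpies, reactants minus products:
= [2·(-1299.5) + 2·(-393.5) + 6·(-285.8)] − [2·(-2219.9)]
= -661.0 kJ/mol

ΔH° = -661.0 kJ/mol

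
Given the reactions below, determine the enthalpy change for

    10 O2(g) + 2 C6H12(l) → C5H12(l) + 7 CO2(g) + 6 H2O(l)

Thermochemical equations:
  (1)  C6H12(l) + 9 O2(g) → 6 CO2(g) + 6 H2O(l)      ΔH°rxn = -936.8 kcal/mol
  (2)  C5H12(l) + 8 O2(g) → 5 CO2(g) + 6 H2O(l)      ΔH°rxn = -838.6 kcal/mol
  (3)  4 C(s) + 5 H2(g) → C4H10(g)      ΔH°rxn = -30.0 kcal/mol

(1) × 2: (2)·(-936.8) = -1873.6 kcal/mol
(2) reversed: +838.6 kcal/mol
(3): not needed.
By Hess's law, ΔH°rxn = (-1873.6) + (+838.6) = -1035.0 kcal/mol

ΔH°rxn = -1035.0 kcal/mol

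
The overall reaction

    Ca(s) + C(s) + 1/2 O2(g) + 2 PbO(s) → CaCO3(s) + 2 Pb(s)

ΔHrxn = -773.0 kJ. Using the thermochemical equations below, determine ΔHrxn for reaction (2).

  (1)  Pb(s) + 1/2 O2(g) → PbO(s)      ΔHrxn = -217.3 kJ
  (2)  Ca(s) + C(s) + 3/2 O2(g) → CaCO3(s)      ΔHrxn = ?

ΔHrxn = -1207.6 kJ

(1) reversed and × 2 (PbO(s) must end up as a reactant; scale by 2 for the 2 PbO(s)): (-2)·(-217.3) = +434.6 kJ
(2) as written (CaCO3(s) already on the product side): contributes x
-773.0 = (+434.6) + x
x = (-773.0 − (+434.6)) / (1) = -1207.6 kJ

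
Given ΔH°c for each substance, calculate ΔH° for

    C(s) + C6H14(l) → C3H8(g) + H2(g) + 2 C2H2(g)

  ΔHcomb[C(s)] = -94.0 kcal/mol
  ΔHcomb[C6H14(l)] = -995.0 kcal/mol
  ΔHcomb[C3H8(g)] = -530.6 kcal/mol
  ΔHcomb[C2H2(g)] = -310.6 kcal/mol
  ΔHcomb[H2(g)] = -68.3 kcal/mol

With combustion enthalpies, reactants minus products:
= [1·(-94.0) + 1·(-995.0)] − [1·(-530.6) + 1·(-68.3) + 2·(-310.6)]
= 131.1 kcal/mol

ΔH° = 131.1 kcal/mol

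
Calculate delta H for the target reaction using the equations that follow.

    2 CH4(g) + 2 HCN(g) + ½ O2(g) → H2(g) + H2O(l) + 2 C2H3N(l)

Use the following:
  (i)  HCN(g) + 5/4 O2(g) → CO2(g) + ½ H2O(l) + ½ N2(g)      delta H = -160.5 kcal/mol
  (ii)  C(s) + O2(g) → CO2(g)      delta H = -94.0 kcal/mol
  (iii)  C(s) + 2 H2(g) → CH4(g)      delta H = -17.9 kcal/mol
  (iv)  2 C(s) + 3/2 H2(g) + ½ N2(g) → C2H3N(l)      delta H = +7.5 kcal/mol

(i) × 2 (×2 to match 2 HCN(g) in the target): (2)·(-160.5) = -321.0 kcal/mol
(ii) reversed and × 2: (-2)·(-94.0) = +188.0 kcal/mol
(iii) reversed and × 2 (reverse to put CH4(g) on the reactant side; ×2 to match 2 CH4(g) in the target): (-2)·(-17.9) = +35.8 kcal/mol
(iv) × 2 (×2 to match 2 C2H3N(l) in the target): (2)·(+7.5) = +15.0 kcal/mol
delta H = (2)·(-160.5) + (-2)·(-94.0) + (-2)·(-17.9) + (2)·(+7.5) = -82.2 kcal/mol

delta H = -82.2 kcal/mol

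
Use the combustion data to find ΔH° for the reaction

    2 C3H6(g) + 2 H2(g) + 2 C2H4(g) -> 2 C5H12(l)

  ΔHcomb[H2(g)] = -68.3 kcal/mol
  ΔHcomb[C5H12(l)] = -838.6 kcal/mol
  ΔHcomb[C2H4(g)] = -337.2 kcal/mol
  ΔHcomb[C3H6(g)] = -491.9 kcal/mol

With combustion enthalpies, reactants minus products:
= [2·(-491.9) + 2·(-68.3) + 2·(-337.2)] − [2·(-838.6)]
= -117.6 kcal/mol

ΔH° = -117.6 kcal/mol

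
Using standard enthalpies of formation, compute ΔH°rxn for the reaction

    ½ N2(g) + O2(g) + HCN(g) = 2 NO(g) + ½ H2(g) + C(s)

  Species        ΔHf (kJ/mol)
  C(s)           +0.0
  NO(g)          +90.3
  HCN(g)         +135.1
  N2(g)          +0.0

ΔH°rxn = 45.5 kJ/mol

ΔH°rxn = Σ nΔHf°(products) − Σ nΔHf°(reactants).
Products: 2·(+90.3) + 1/2·(+0.0) + 1·(+0.0) = +180.6
Reactants: 1/2·(+0.0) + 1·(+0.0) + 1·(+135.1) = +135.1
ΔH°rxn = (+180.6) − (+135.1) = 45.5 kJ/mol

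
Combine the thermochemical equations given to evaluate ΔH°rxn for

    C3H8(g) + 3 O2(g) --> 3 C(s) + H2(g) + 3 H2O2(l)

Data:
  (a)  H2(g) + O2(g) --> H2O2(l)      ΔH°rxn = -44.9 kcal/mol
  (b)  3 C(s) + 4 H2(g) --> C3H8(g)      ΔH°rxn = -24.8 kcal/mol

(a) × 3: (3)·(-44.9) = -134.7 kcal/mol
(b) reversed: +24.8 kcal/mol
ΔH°rxn = (3)·(-44.9) + (-1)·(-24.8) = -109.9 kcal/mol

ΔH°rxn = -109.9 kcal/mol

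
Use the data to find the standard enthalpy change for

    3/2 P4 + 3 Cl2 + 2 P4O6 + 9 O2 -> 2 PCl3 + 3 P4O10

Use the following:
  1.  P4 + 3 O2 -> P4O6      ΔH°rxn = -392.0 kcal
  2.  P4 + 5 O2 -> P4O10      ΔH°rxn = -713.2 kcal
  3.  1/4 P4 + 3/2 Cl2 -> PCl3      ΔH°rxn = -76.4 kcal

ΔH°rxn = -1508.4 kcal

eq. 1 reversed and × 2: (-2)·(-392.0) = +784.0 kcal
eq. 2 × 3: (3)·(-713.2) = -2139.6 kcal
eq. 3 × 2: (2)·(-76.4) = -152.8 kcal
Summing the manipulated equations, ΔH°rxn = (+784.0) + (-2139.6) + (-152.8) = -1508.4 kcal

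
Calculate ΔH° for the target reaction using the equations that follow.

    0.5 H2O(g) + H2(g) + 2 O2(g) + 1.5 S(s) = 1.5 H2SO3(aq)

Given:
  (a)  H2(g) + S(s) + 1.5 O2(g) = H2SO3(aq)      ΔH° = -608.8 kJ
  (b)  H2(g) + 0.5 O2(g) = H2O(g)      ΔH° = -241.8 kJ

(a) × 3/2: (3/2)·(-608.8) = -913.2 kJ
(b) reversed and × 1/2: (-1/2)·(-241.8) = +120.9 kJ
Combining the equations, ΔH° = (-913.2) + (+120.9) = -792.3 kJ

ΔH° = -792.3 kJ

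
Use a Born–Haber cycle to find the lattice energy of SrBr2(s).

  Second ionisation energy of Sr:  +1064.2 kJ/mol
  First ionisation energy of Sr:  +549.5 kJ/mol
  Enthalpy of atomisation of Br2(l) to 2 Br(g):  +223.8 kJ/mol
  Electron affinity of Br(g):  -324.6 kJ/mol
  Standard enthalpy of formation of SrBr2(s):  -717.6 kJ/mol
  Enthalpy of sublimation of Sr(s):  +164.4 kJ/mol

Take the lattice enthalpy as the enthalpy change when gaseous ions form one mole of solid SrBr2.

ΔHf° = 1·ΔHsub + 1·(ΣIE) + 1·D(Br2) + 2·EA + U
-717.6 = 1·(+164.4) + 1·(+1613.7) + 1·(+223.8) + 2·(-324.6) + U
U = -717.6 − (+1352.7) = -2070.3 kJ/mol

U = -2070.3 kJ/mol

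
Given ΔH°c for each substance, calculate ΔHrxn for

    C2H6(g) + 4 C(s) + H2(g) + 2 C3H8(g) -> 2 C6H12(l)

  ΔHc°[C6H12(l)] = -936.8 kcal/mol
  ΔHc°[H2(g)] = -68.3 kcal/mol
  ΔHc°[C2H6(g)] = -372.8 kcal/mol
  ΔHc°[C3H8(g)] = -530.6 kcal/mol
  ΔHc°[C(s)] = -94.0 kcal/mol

ΔHrxn = -4.7 kcal/mol

With combustion enthalpies, reactants minus products:
= [1·(-372.8) + 4·(-94.0) + 1·(-68.3) + 2·(-530.6)] − [2·(-936.8)]
= -4.7 kcal/mol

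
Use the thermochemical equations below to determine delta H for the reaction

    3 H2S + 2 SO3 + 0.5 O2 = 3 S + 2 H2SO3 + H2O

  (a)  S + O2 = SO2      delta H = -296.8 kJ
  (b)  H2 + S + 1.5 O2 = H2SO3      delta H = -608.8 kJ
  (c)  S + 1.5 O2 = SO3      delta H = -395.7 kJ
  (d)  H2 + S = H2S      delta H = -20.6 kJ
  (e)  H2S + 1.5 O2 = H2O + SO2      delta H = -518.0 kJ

(a) reversed: +296.8 kJ
(b) × 2: (2)·(-608.8) = -1217.6 kJ
(c) reversed and × 2: (-2)·(-395.7) = +791.4 kJ
(d) reversed and × 2: (-2)·(-20.6) = +41.2 kJ
(e) as written: -518.0 kJ
Since enthalpy is a state function, delta H = (+296.8) + (-1217.6) + (+791.4) + (+41.2) + (-518.0) = -606.2 kJ

delta H = -606.2 kJ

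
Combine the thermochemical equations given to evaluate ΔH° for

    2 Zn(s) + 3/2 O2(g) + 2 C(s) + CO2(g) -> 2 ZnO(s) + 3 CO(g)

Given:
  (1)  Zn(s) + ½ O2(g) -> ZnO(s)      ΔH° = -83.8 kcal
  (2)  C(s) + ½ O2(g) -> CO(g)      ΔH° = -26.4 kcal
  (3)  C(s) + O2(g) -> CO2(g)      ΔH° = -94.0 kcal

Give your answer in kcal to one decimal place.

ΔH° = -152.8 kcal

(1) × 2 (scale by 2 for the 2 ZnO(s)): (2)·(-83.8) = -167.6 kcal
(2) × 3 (scale by 3 for the 3 CO(g)): (3)·(-26.4) = -79.2 kcal
(3) reversed (reverse to put CO2(g) on the reactant side): +94.0 kcal
Summing the manipulated equations, ΔH° = (-167.6) + (-79.2) + (+94.0) = -152.8 kcal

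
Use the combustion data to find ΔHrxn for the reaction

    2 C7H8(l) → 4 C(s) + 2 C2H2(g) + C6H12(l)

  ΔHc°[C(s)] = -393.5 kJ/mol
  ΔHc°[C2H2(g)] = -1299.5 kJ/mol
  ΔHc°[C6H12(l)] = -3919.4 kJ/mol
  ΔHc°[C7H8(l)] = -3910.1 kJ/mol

ΔHrxn = 272.2 kJ/mol

With combustion enthalpies, reactants minus products:
= [2·(-3910.1)] − [4·(-393.5) + 2·(-1299.5) + 1·(-3919.4)]
= 272.2 kJ/mol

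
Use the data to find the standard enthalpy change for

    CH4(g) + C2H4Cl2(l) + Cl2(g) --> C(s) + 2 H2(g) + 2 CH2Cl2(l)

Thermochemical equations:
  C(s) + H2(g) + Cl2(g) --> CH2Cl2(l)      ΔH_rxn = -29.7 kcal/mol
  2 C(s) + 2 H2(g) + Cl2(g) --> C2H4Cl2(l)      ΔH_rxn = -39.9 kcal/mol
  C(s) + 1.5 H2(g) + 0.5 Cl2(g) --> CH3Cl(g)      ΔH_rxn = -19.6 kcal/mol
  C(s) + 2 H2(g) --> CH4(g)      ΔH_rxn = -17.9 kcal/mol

equation 1 × 2: (2)·(-29.7) = -59.4 kcal/mol
equation 2 reversed: +39.9 kcal/mol
equation 3: not needed.
equation 4 reversed: +17.9 kcal/mol
Combining the equations, ΔH_rxn = (2)·(-29.7) + (-1)·(-39.9) + (-1)·(-17.9) = -1.6 kcal/mol

ΔH_rxn = -1.6 kcal/mol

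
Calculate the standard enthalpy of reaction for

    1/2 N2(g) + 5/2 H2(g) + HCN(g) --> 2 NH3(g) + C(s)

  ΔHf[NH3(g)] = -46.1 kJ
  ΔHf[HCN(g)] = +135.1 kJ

ΔH°rxn = -227.3 kJ

Products: 2·(-46.1) + 1·(+0.0) = -92.2
Reactants: 1/2·(+0.0) + 5/2·(+0.0) + 1·(+135.1) = +135.1
ΔH°rxn = (-92.2) − (+135.1) = -227.3 kJ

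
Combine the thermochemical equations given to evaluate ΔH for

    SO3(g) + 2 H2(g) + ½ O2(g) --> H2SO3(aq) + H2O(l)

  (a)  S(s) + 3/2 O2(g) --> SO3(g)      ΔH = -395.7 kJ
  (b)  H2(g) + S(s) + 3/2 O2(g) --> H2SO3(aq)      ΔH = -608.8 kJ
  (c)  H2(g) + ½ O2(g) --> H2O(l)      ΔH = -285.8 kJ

ΔH = -498.9 kJ

(a) reversed: +395.7 kJ
(b) as written: -608.8 kJ
(c) as written: -285.8 kJ
Summing the manipulated equations, ΔH = (+395.7) + (-608.8) + (-285.8) = -498.9 kJ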